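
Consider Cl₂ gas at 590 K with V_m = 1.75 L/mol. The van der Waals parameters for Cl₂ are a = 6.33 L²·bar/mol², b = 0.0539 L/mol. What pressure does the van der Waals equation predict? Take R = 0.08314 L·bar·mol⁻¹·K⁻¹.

P = RT/(V_m − b) − a/V_m²
RT/(V_m − b) = (0.08314)(590)/(1.75 − 0.0539) = 49.053/1.6961 = 28.921 bar
a/V_m² = 6.33/(1.75)² = 2.0669 bar
P = 28.921 − 2.0669 = 26.85 bar

P ≈ 26.85 bar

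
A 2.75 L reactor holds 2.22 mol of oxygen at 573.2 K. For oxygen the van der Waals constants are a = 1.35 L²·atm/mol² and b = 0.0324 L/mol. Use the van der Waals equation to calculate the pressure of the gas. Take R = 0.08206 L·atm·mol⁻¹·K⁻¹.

P = nRT/(V − nb) − a n²/V²
nRT/(V − nb) = (2.22)(0.08206)(573.2)/(2.75 − 2.22×0.0324) = 104.42/2.6781 = 38.990 atm
a n²/V² = (1.35)(2.22)²/(2.75)² = 0.87978 atm
P = 38.990 − 0.87978 = 38.11 atm

P ≈ 38.11 atm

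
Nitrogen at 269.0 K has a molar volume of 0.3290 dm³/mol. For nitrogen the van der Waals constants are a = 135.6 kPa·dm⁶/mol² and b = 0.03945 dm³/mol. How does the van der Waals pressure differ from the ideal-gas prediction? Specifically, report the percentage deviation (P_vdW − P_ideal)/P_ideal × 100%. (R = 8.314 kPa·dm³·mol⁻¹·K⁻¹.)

Ideal: P_ideal = RT/V_m = (8.314)(269.0)/0.3290 = 6797.77 kPa
vdW: P = RT/(V_m − b) − a/V_m² = 2236.47/0.289550 − 135.6/0.108241 = 7723.95 − 1252.76 = 6471.19 kPa
% deviation = (6471.19 − 6797.77)/6797.77 × 100% = -4.80%

-4.80 %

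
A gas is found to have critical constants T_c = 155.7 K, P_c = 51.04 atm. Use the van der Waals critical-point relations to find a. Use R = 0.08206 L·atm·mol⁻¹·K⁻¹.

a ≈ 1.349 L²·atm/mol²

From T_c = 8a/(27Rb) and P_c = a/(27b²): a = 27 R² T_c²/(64 P_c).
a = 27×(0.08206)²×(155.7)²/(64×51.04) = 4407.6/3266.6 = 1.349 L²·atm/mol²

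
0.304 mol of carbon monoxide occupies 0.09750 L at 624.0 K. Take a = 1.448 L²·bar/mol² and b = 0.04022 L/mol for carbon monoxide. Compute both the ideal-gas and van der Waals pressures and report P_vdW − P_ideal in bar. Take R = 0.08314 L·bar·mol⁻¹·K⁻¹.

Ideal: P_ideal = nRT/V = (0.304)(0.08314)(624.0)/0.09750 = 161.757 bar
vdW: P = nRT/(V − nb) − a n²/V² = 15.7713/0.0852731 − 0.133818/0.00950625 = 184.950 − 14.0768 = 170.873 bar
ΔP = 170.873 − 161.757 = 9.12 bar

ΔP ≈ 9.12 bar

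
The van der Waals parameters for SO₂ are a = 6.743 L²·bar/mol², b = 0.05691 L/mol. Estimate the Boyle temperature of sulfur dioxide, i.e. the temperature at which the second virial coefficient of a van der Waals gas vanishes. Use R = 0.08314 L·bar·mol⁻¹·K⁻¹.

For a van der Waals gas the second virial coefficient B₂ = b − a/(RT) vanishes at T_B = a/(Rb).
T_B = 6.743/(0.08314×0.05691) = 6.743/0.0047315 = 1425 K

T_B ≈ 1425 K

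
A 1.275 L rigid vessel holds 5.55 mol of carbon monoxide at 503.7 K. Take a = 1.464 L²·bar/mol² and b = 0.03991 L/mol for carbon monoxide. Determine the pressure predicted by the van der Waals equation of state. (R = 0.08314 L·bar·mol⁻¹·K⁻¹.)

P ≈ 192.9 bar

P = nRT/(V − nb) − a n²/V²
nRT/(V − nb) = (5.55)(0.08314)(503.7)/(1.275 − 5.55×0.03991) = 232.42/1.0535 = 220.62 bar
a n²/V² = (1.464)(5.55)²/(1.275)² = 27.740 bar
P = 220.62 − 27.740 = 192.9 bar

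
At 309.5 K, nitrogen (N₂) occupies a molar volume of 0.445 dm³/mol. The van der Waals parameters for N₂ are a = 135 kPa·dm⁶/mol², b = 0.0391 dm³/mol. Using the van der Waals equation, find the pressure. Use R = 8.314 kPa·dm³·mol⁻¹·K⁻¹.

P ≈ 5658 kPa

P = RT/(V_m − b) − a/V_m²
RT/(V_m − b) = (8.314)(309.5)/(0.445 − 0.0391) = 2573.2/0.40590 = 6339.5 kPa
a/V_m² = 135/(0.445)² = 681.73 kPa
P = 6339.5 − 681.73 = 5658 kPa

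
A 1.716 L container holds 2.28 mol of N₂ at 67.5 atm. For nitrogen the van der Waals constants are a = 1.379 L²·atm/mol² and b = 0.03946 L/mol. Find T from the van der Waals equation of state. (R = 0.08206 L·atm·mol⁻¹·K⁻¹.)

T = (P + a n²/V²)(V − nb)/(nR)
P + a n²/V² = 67.5 + (1.379)(2.28)²/(1.716)² = 69.934 atm
V − nb = 1.716 − (2.28)(0.03946) = 1.6260 L
T = (69.934)(1.6260)/((2.28)(0.08206)) = 607.8 K

T ≈ 607.8 K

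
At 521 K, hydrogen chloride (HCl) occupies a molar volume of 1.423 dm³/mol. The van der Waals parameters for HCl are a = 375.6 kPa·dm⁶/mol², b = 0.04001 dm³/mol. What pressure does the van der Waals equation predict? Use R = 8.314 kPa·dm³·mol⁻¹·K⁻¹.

P = RT/(V_m − b) − a/V_m²
RT/(V_m − b) = (8.314)(521)/(1.423 − 0.04001) = 4331.6/1.3830 = 3132.0 kPa
a/V_m² = 375.6/(1.423)² = 185.49 kPa
P = 3132.0 − 185.49 = 2947 kPa

P ≈ 2947 kPa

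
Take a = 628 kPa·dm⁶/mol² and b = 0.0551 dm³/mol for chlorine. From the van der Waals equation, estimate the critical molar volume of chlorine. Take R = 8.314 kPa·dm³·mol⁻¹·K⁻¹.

For a van der Waals gas, V_m,c = 3b.
V_m,c = 3×0.0551 = 0.1653 dm³/mol

V_m,c ≈ 0.1653 dm³/mol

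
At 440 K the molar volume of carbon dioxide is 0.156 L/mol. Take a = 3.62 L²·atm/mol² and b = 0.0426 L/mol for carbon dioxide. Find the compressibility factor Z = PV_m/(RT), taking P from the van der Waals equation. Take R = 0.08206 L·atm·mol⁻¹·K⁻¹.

Z ≈ 0.7330

P = RT/(V_m − b) − a/V_m² = (0.08206)(440)/(0.156 − 0.0426) − 3.62/(0.156)²
  = 36.106/0.11340 − 148.75 = 318.40 − 148.75 = 169.65 atm
Z = PV_m/(RT) = (169.65)(0.156)/((0.08206)(440)) = 26.465/36.106 = 0.7330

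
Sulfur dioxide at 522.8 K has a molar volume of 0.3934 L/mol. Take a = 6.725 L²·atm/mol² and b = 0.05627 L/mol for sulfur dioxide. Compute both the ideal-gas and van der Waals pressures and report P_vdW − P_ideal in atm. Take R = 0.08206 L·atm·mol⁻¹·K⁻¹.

Ideal: P_ideal = RT/V_m = (0.08206)(522.8)/0.3934 = 109.052 atm
vdW: P = RT/(V_m − b) − a/V_m² = 42.9010/0.337130 − 6.725/0.154764 = 127.254 − 43.4533 = 83.801 atm
ΔP = 83.801 − 109.052 = -25.25 atm

ΔP ≈ -25.25 atm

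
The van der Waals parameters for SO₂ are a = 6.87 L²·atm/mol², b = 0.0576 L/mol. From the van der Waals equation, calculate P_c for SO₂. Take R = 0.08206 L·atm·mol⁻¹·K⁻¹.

For a van der Waals gas, P_c = a/(27b²).
P_c = 6.87/(27×(0.0576)²) = 6.87/0.089580 = 76.69 atm

P_c ≈ 76.69 atm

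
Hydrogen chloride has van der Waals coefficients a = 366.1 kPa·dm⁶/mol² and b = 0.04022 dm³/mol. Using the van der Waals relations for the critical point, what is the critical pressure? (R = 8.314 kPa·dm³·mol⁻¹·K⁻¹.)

For a van der Waals gas, P_c = a/(27b²).
P_c = 366.1/(27×(0.04022)²) = 366.1/0.043677 = 8382 kPa

P_c ≈ 8382 kPa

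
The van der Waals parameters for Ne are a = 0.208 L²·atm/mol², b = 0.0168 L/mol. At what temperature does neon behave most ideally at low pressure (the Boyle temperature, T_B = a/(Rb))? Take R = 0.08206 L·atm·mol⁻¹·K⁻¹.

For a van der Waals gas the second virial coefficient B₂ = b − a/(RT) vanishes at T_B = a/(Rb).
T_B = 0.208/(0.08206×0.0168) = 0.208/0.0013786 = 150.9 K

T_B ≈ 150.9 K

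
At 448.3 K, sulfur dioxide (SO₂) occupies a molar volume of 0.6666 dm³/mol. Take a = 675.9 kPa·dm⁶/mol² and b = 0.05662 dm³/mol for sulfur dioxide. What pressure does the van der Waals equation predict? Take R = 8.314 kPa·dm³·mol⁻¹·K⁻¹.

P = RT/(V_m − b) − a/V_m²
RT/(V_m − b) = (8.314)(448.3)/(0.6666 − 0.05662) = 3727.2/0.60998 = 6110.4 kPa
a/V_m² = 675.9/(0.6666)² = 1521.1 kPa
P = 6110.4 − 1521.1 = 4589 kPa

P ≈ 4589 kPa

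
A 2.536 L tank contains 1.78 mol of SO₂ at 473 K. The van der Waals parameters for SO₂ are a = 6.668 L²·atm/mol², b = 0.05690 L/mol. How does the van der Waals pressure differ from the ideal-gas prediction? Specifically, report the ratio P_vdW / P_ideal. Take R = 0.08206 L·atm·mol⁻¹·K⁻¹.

Ideal: P_ideal = nRT/V = (1.78)(0.08206)(473)/2.536 = 27.2435 atm
vdW: P = nRT/(V − nb) − a n²/V² = 69.0896/2.43472 − 21.1269/6.43130 = 28.3768 − 3.28501 = 25.0918 atm
Ratio = 25.0918/27.2435 = 0.9210

P_vdW / P_ideal ≈ 0.9210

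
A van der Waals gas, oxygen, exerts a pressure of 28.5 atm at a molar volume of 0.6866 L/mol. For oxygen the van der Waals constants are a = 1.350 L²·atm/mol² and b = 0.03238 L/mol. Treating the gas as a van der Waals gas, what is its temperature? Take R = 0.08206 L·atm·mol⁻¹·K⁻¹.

T = (P + a/V_m²)(V_m − b)/R
P + a/V_m² = 28.5 + 1.350/(0.6866)² = 31.364 atm
V_m − b = 0.6866 − 0.03238 = 0.65422 L/mol
T = (31.364)(0.65422)/0.08206 = 250.0 K

T ≈ 250.0 K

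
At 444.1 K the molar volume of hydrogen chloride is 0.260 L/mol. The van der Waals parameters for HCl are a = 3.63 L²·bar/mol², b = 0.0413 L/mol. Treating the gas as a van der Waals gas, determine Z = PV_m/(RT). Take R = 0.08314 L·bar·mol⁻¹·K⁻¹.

P = RT/(V_m − b) − a/V_m² = (0.08314)(444.1)/(0.260 − 0.0413) − 3.63/(0.260)²
  = 36.922/0.21870 − 53.698 = 168.82 − 53.698 = 115.12 bar
Z = PV_m/(RT) = (115.12)(0.260)/((0.08314)(444.1)) = 29.931/36.922 = 0.8107

Z ≈ 0.8107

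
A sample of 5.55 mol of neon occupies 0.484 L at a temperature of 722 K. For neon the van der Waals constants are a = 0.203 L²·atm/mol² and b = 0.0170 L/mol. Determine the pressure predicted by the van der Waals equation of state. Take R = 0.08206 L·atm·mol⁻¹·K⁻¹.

P = nRT/(V − nb) − a n²/V²
nRT/(V − nb) = (5.55)(0.08206)(722)/(0.484 − 5.55×0.0170) = 328.82/0.38965 = 843.89 atm
a n²/V² = (0.203)(5.55)²/(0.484)² = 26.693 atm
P = 843.89 − 26.693 = 817.2 atm

P ≈ 817.2 atm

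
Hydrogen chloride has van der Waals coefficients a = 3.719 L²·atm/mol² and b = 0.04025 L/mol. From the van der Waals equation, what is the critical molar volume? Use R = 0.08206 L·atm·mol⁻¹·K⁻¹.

V_m,c ≈ 0.1208 L/mol

For a van der Waals gas, V_m,c = 3b.
V_m,c = 3×0.04025 = 0.1208 L/mol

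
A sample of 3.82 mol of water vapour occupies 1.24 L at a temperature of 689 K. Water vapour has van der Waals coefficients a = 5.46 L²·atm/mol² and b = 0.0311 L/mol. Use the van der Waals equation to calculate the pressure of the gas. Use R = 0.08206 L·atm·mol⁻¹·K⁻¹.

P ≈ 140.8 atm

P = nRT/(V − nb) − a n²/V²
nRT/(V − nb) = (3.82)(0.08206)(689)/(1.24 − 3.82×0.0311) = 215.98/1.1212 = 192.63 atm
a n²/V² = (5.46)(3.82)²/(1.24)² = 51.817 atm
P = 192.63 − 51.817 = 140.8 atm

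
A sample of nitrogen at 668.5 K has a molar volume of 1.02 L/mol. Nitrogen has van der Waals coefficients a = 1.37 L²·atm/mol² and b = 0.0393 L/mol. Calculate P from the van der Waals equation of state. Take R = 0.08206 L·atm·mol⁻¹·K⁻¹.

P = RT/(V_m − b) − a/V_m²
RT/(V_m − b) = (0.08206)(668.5)/(1.02 − 0.0393) = 54.857/0.98070 = 55.937 atm
a/V_m² = 1.37/(1.02)² = 1.3168 atm
P = 55.937 − 1.3168 = 54.62 atm

P ≈ 54.62 atm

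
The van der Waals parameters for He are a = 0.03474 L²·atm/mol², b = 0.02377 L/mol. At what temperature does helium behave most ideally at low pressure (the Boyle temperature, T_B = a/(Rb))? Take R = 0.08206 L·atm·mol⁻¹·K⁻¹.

T_B ≈ 17.81 K

For a van der Waals gas the second virial coefficient B₂ = b − a/(RT) vanishes at T_B = a/(Rb).
T_B = 0.03474/(0.08206×0.02377) = 0.03474/0.0019506 = 17.81 K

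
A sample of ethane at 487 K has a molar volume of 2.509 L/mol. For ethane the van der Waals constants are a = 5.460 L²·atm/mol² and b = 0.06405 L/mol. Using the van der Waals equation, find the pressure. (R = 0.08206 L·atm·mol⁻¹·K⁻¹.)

P = RT/(V_m − b) − a/V_m²
RT/(V_m − b) = (0.08206)(487)/(2.509 − 0.06405) = 39.963/2.4450 = 16.345 atm
a/V_m² = 5.460/(2.509)² = 0.86734 atm
P = 16.345 − 0.86734 = 15.48 atm

P ≈ 15.48 atm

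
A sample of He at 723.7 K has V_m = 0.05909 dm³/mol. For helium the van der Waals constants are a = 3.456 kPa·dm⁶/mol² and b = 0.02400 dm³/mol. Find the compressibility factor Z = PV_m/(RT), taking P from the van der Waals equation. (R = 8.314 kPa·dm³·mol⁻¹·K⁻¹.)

Z ≈ 1.674

P = RT/(V_m − b) − a/V_m² = (8.314)(723.7)/(0.05909 − 0.02400) − 3.456/(0.05909)²
  = 6016.8/0.035090 − 989.80 = 171468 − 989.80 = 170478 kPa
Z = PV_m/(RT) = (170478)(0.05909)/((8.314)(723.7)) = 10074/6016.8 = 1.674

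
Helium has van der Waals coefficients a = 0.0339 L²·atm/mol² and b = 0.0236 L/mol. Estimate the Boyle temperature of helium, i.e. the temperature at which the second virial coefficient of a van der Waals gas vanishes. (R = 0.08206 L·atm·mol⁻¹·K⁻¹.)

For a van der Waals gas the second virial coefficient B₂ = b − a/(RT) vanishes at T_B = a/(Rb).
T_B = 0.0339/(0.08206×0.0236) = 0.0339/0.0019366 = 17.50 K

T_B ≈ 17.50 K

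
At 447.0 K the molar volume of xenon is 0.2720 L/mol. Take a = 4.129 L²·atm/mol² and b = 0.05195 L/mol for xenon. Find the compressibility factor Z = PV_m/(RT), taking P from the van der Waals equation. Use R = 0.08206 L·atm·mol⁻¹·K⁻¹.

P = RT/(V_m − b) − a/V_m² = (0.08206)(447.0)/(0.2720 − 0.05195) − 4.129/(0.2720)²
  = 36.681/0.22005 − 55.809 = 166.69 − 55.809 = 110.88 atm
Z = PV_m/(RT) = (110.88)(0.2720)/((0.08206)(447.0)) = 30.159/36.681 = 0.8222

Z ≈ 0.8222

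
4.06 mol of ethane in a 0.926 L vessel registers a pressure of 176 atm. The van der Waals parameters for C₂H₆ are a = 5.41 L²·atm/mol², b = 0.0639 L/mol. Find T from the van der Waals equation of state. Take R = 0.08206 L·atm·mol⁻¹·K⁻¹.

T = (P + a n²/V²)(V − nb)/(nR)
P + a n²/V² = 176 + (5.41)(4.06)²/(0.926)² = 280.00 atm
V − nb = 0.926 − (4.06)(0.0639) = 0.66657 L
T = (280.00)(0.66657)/((4.06)(0.08206)) = 560.2 K

T ≈ 560.2 K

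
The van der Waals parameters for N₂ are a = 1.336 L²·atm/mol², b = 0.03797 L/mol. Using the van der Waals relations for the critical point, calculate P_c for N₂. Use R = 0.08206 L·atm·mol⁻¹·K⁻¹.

For a van der Waals gas, P_c = a/(27b²).
P_c = 1.336/(27×(0.03797)²) = 1.336/0.038926 = 34.32 atm

P_c ≈ 34.32 atm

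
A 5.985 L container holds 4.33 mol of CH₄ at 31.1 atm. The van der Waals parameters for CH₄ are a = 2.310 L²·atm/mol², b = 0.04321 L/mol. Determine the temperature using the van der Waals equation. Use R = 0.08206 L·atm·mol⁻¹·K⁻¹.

T ≈ 527.2 K

T = (P + a n²/V²)(V − nb)/(nR)
P + a n²/V² = 31.1 + (2.310)(4.33)²/(5.985)² = 32.309 atm
V − nb = 5.985 − (4.33)(0.04321) = 5.7979 L
T = (32.309)(5.7979)/((4.33)(0.08206)) = 527.2 K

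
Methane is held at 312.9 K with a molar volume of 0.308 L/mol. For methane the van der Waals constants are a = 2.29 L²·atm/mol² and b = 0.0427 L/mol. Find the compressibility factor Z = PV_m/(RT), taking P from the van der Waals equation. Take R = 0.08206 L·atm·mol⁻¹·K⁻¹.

P = RT/(V_m − b) − a/V_m² = (0.08206)(312.9)/(0.308 − 0.0427) − 2.29/(0.308)²
  = 25.677/0.26530 − 24.140 = 96.785 − 24.140 = 72.645 atm
Z = PV_m/(RT) = (72.645)(0.308)/((0.08206)(312.9)) = 22.375/25.677 = 0.8714

Z ≈ 0.8714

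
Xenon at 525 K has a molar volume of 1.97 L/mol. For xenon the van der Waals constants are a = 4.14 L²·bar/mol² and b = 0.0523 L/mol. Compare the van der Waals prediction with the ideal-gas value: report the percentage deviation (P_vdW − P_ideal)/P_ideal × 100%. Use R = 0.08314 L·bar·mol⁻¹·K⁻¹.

Ideal: P_ideal = RT/V_m = (0.08314)(525)/1.97 = 22.1566 bar
vdW: P = RT/(V_m − b) − a/V_m² = 43.6485/1.91770 − 4.14/3.88090 = 22.7609 − 1.06676 = 21.6941 bar
% deviation = (21.6941 − 22.1566)/22.1566 × 100% = -2.09%

-2.09 %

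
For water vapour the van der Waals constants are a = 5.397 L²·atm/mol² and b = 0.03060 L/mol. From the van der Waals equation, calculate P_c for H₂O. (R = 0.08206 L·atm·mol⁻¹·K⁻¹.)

For a van der Waals gas, P_c = a/(27b²).
P_c = 5.397/(27×(0.03060)²) = 5.397/0.025282 = 213.5 atm

P_c ≈ 213.5 atm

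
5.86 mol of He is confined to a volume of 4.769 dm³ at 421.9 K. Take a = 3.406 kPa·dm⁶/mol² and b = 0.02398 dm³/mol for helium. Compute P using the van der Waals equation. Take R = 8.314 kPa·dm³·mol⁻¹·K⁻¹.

P = nRT/(V − nb) − a n²/V²
nRT/(V − nb) = (5.86)(8.314)(421.9)/(4.769 − 5.86×0.02398) = 20555/4.6285 = 4441.0 kPa
a n²/V² = (3.406)(5.86)²/(4.769)² = 5.1426 kPa
P = 4441.0 − 5.1426 = 4436 kPa

P ≈ 4436 kPa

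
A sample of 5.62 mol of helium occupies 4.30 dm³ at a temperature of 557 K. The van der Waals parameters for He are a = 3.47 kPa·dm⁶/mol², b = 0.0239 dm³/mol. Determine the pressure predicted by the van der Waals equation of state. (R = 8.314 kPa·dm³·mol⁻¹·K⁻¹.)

P ≈ 6242 kPa

P = nRT/(V − nb) − a n²/V²
nRT/(V − nb) = (5.62)(8.314)(557)/(4.30 − 5.62×0.0239) = 26026/4.1657 = 6247.7 kPa
a n²/V² = (3.47)(5.62)²/(4.30)² = 5.9274 kPa
P = 6247.7 − 5.9274 = 6242 kPa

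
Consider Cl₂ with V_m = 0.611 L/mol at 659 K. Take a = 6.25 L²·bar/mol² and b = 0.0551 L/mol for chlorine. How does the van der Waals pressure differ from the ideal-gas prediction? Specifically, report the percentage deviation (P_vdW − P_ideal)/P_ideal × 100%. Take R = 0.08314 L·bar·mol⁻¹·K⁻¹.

Ideal: P_ideal = RT/V_m = (0.08314)(659)/0.611 = 89.6715 bar
vdW: P = RT/(V_m − b) − a/V_m² = 54.7893/0.555900 − 6.25/0.373321 = 98.5596 − 16.7416 = 81.8180 bar
% deviation = (81.8180 − 89.6715)/89.6715 × 100% = -8.76%

-8.76 %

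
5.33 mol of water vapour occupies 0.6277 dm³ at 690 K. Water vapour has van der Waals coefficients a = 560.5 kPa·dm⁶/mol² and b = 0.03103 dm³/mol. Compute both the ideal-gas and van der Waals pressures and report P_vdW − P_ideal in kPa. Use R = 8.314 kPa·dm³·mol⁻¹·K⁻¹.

Ideal: P_ideal = nRT/V = (5.33)(8.314)(690)/0.6277 = 48711.8 kPa
vdW: P = nRT/(V − nb) − a n²/V² = 30576.4/0.462310 − 15923.2/0.394007 = 66138.3 − 40413.5 = 25724.8 kPa
ΔP = 25724.8 − 48711.8 = -22987 kPa

ΔP ≈ -22987 kPa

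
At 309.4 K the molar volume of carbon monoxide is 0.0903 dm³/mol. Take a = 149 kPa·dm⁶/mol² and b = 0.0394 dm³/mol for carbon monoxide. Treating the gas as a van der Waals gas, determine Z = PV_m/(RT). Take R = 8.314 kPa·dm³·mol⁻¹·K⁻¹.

P = RT/(V_m − b) − a/V_m² = (8.314)(309.4)/(0.0903 − 0.0394) − 149/(0.0903)²
  = 2572.4/0.050900 − 18273 = 50538 − 18273 = 32265 kPa
Z = PV_m/(RT) = (32265)(0.0903)/((8.314)(309.4)) = 2913.5/2572.4 = 1.133

Z ≈ 1.133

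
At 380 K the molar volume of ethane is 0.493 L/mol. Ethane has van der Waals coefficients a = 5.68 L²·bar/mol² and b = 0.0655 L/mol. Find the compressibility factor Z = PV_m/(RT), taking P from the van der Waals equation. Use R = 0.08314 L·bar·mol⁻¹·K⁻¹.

P = RT/(V_m − b) − a/V_m² = (0.08314)(380)/(0.493 − 0.0655) − 5.68/(0.493)²
  = 31.593/0.42750 − 23.370 = 73.902 − 23.370 = 50.532 bar
Z = PV_m/(RT) = (50.532)(0.493)/((0.08314)(380)) = 24.912/31.593 = 0.7885

Z ≈ 0.7885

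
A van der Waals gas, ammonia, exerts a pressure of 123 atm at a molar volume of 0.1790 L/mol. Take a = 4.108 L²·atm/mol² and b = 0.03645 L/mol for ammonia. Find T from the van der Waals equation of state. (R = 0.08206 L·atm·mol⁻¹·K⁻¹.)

T ≈ 436.4 K

T = (P + a/V_m²)(V_m − b)/R
P + a/V_m² = 123 + 4.108/(0.1790)² = 251.21 atm
V_m − b = 0.1790 − 0.03645 = 0.14255 L/mol
T = (251.21)(0.14255)/0.08206 = 436.4 K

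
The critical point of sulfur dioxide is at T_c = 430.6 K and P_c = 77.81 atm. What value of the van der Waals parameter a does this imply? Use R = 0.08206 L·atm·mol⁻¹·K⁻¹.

From T_c = 8a/(27Rb) and P_c = a/(27b²): a = 27 R² T_c²/(64 P_c).
a = 27×(0.08206)²×(430.6)²/(64×77.81) = 33711/4979.8 = 6.770 L²·atm/mol²

a ≈ 6.770 L²·atm/mol²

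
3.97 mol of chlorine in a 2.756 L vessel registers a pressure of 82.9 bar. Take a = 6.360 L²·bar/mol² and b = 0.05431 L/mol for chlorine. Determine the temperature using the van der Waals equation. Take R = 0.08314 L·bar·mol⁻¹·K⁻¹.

T = (P + a n²/V²)(V − nb)/(nR)
P + a n²/V² = 82.9 + (6.360)(3.97)²/(2.756)² = 96.097 bar
V − nb = 2.756 − (3.97)(0.05431) = 2.5404 L
T = (96.097)(2.5404)/((3.97)(0.08314)) = 739.6 K

T ≈ 739.6 K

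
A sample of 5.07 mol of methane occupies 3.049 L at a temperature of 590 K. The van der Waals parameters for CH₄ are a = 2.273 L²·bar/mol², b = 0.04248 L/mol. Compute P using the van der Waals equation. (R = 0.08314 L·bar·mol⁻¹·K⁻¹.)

P = nRT/(V − nb) − a n²/V²
nRT/(V − nb) = (5.07)(0.08314)(590)/(3.049 − 5.07×0.04248) = 248.70/2.8336 = 87.768 bar
a n²/V² = (2.273)(5.07)²/(3.049)² = 6.2849 bar
P = 87.768 − 6.2849 = 81.48 bar

P ≈ 81.48 bar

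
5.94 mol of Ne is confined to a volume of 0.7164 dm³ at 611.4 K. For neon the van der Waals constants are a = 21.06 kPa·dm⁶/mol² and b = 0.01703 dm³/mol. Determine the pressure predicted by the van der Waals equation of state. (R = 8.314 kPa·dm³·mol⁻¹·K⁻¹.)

P ≈ 47629 kPa

P = nRT/(V − nb) − a n²/V²
nRT/(V − nb) = (5.94)(8.314)(611.4)/(0.7164 − 5.94×0.01703) = 30194/0.61524 = 49077 kPa
a n²/V² = (21.06)(5.94)²/(0.7164)² = 1447.8 kPa
P = 49077 − 1447.8 = 47629 kPa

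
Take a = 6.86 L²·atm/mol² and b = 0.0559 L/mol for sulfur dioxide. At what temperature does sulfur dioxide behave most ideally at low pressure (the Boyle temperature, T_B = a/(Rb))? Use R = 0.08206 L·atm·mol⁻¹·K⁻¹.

T_B ≈ 1495 K

For a van der Waals gas the second virial coefficient B₂ = b − a/(RT) vanishes at T_B = a/(Rb).
T_B = 6.86/(0.08206×0.0559) = 6.86/0.0045872 = 1495 K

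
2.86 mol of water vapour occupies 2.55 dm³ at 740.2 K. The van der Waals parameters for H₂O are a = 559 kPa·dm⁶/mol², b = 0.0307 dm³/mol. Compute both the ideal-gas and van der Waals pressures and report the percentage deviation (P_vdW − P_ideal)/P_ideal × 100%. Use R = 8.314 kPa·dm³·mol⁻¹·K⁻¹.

-6.62 %

Ideal: P_ideal = nRT/V = (2.86)(8.314)(740.2)/2.55 = 6902.16 kPa
vdW: P = nRT/(V − nb) − a n²/V² = 17600.5/2.46220 − 4572.40/6.50250 = 7148.28 − 703.176 = 6445.10 kPa
% deviation = (6445.10 − 6902.16)/6902.16 × 100% = -6.62%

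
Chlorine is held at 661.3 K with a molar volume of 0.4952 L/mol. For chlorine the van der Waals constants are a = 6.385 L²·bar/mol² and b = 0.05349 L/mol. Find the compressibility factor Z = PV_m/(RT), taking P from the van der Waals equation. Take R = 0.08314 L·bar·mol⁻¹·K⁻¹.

P = RT/(V_m − b) − a/V_m² = (0.08314)(661.3)/(0.4952 − 0.05349) − 6.385/(0.4952)²
  = 54.980/0.44171 − 26.038 = 124.47 − 26.038 = 98.43 bar
Z = PV_m/(RT) = (98.43)(0.4952)/((0.08314)(661.3)) = 48.743/54.980 = 0.8866

Z ≈ 0.8866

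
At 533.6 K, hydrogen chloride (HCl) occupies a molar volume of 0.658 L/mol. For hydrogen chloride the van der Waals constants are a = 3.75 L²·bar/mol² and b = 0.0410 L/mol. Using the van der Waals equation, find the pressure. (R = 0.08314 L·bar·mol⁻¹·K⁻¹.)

P = RT/(V_m − b) − a/V_m²
RT/(V_m − b) = (0.08314)(533.6)/(0.658 − 0.0410) = 44.364/0.61700 = 71.903 bar
a/V_m² = 3.75/(0.658)² = 8.6612 bar
P = 71.903 − 8.6612 = 63.24 bar

P ≈ 63.24 bar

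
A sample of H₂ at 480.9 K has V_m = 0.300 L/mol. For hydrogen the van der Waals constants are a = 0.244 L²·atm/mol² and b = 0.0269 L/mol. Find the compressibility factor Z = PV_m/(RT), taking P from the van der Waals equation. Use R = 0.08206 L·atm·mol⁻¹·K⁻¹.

P = RT/(V_m − b) − a/V_m² = (0.08206)(480.9)/(0.300 − 0.0269) − 0.244/(0.300)²
  = 39.463/0.27310 − 2.7111 = 144.50 − 2.7111 = 141.79 atm
Z = PV_m/(RT) = (141.79)(0.300)/((0.08206)(480.9)) = 42.537/39.463 = 1.078

Z ≈ 1.078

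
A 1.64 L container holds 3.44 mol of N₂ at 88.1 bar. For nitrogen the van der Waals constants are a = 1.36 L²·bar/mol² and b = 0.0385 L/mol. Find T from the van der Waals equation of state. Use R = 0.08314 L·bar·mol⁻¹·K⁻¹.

T = (P + a n²/V²)(V − nb)/(nR)
P + a n²/V² = 88.1 + (1.36)(3.44)²/(1.64)² = 94.084 bar
V − nb = 1.64 − (3.44)(0.0385) = 1.5076 L
T = (94.084)(1.5076)/((3.44)(0.08314)) = 495.9 K

T ≈ 495.9 K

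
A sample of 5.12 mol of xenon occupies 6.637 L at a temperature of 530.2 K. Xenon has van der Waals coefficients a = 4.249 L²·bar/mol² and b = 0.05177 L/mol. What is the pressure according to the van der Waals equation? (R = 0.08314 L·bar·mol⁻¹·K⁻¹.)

P ≈ 32.89 bar

P = nRT/(V − nb) − a n²/V²
nRT/(V − nb) = (5.12)(0.08314)(530.2)/(6.637 − 5.12×0.05177) = 225.69/6.3719 = 35.420 bar
a n²/V² = (4.249)(5.12)²/(6.637)² = 2.5286 bar
P = 35.420 − 2.5286 = 32.89 bar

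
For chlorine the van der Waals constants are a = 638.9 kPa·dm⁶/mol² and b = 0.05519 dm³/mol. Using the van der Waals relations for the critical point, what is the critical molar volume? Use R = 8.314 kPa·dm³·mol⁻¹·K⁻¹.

V_m,c ≈ 0.1656 dm³/mol

For a van der Waals gas, V_m,c = 3b.
V_m,c = 3×0.05519 = 0.1656 dm³/mol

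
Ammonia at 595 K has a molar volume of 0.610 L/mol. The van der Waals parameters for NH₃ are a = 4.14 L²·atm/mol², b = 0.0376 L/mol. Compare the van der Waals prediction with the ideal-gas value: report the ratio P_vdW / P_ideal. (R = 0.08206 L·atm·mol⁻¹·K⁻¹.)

Ideal: P_ideal = RT/V_m = (0.08206)(595)/0.610 = 80.0421 atm
vdW: P = RT/(V_m − b) − a/V_m² = 48.8257/0.572400 − 4.14/0.372100 = 85.3000 − 11.1260 = 74.1740 atm
Ratio = 74.1740/80.0421 = 0.9267

P_vdW / P_ideal ≈ 0.9267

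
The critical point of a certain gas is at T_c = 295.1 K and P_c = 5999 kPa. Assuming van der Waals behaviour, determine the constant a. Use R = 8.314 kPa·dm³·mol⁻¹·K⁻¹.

From T_c = 8a/(27Rb) and P_c = a/(27b²): a = 27 R² T_c²/(64 P_c).
a = 27×(8.314)²×(295.1)²/(64×5999) = 162525767/383936 = 423.3 kPa·dm⁶/mol²

a ≈ 423.3 kPa·dm⁶/mol²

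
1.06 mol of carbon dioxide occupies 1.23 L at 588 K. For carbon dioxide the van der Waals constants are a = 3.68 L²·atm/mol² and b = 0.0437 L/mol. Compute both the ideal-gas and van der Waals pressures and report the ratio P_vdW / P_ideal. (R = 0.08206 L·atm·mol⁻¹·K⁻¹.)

Ideal: P_ideal = nRT/V = (1.06)(0.08206)(588)/1.23 = 41.5824 atm
vdW: P = nRT/(V − nb) − a n²/V² = 51.1464/1.18368 − 4.13485/1.51290 = 43.2097 − 2.73306 = 40.4766 atm
Ratio = 40.4766/41.5824 = 0.9734

P_vdW / P_ideal ≈ 0.9734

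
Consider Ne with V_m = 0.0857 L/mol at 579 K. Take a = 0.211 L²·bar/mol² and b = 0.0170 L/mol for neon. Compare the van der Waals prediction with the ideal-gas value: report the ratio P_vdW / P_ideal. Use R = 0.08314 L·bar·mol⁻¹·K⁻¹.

P_vdW / P_ideal ≈ 1.196

Ideal: P_ideal = RT/V_m = (0.08314)(579)/0.0857 = 561.704 bar
vdW: P = RT/(V_m − b) − a/V_m² = 48.1381/0.0687000 − 0.211/0.00734449 = 700.700 − 28.7290 = 671.971 bar
Ratio = 671.971/561.704 = 1.196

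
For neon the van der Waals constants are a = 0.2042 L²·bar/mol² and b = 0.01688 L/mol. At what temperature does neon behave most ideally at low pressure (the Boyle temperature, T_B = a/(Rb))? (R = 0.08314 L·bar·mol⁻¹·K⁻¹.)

T_B ≈ 145.5 K

For a van der Waals gas the second virial coefficient B₂ = b − a/(RT) vanishes at T_B = a/(Rb).
T_B = 0.2042/(0.08314×0.01688) = 0.2042/0.0014034 = 145.5 K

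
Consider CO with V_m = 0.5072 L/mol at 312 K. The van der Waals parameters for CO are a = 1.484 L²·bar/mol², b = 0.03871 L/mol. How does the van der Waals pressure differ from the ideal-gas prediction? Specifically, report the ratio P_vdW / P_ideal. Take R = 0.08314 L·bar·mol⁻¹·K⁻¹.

P_vdW / P_ideal ≈ 0.9698

Ideal: P_ideal = RT/V_m = (0.08314)(312)/0.5072 = 51.1429 bar
vdW: P = RT/(V_m − b) − a/V_m² = 25.9397/0.468490 − 1.484/0.257252 = 55.3687 − 5.76866 = 49.6000 bar
Ratio = 49.6000/51.1429 = 0.9698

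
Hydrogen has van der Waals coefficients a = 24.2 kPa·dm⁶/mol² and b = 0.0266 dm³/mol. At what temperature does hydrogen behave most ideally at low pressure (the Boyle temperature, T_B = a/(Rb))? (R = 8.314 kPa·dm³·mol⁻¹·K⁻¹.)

For a van der Waals gas the second virial coefficient B₂ = b − a/(RT) vanishes at T_B = a/(Rb).
T_B = 24.2/(8.314×0.0266) = 24.2/0.22115 = 109.4 K

T_B ≈ 109.4 K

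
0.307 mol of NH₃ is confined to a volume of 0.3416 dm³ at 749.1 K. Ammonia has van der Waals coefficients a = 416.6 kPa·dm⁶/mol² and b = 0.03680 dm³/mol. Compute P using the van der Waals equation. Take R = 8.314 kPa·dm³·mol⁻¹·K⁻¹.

P = nRT/(V − nb) − a n²/V²
nRT/(V − nb) = (0.307)(8.314)(749.1)/(0.3416 − 0.307×0.03680) = 1912.0/0.33030 = 5788.7 kPa
a n²/V² = (416.6)(0.307)²/(0.3416)² = 336.48 kPa
P = 5788.7 − 336.48 = 5452 kPa

P ≈ 5452 kPa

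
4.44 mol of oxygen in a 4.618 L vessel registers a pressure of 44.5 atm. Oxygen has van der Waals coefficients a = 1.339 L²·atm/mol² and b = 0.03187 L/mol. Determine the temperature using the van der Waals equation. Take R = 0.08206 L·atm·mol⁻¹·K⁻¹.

T = (P + a n²/V²)(V − nb)/(nR)
P + a n²/V² = 44.5 + (1.339)(4.44)²/(4.618)² = 45.738 atm
V − nb = 4.618 − (4.44)(0.03187) = 4.4765 L
T = (45.738)(4.4765)/((4.44)(0.08206)) = 562.0 K

T ≈ 562.0 K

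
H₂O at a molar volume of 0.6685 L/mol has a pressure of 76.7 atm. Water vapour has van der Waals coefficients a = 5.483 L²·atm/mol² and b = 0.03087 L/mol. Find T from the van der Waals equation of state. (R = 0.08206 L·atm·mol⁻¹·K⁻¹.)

T = (P + a/V_m²)(V_m − b)/R
P + a/V_m² = 76.7 + 5.483/(0.6685)² = 88.969 atm
V_m − b = 0.6685 − 0.03087 = 0.63763 L/mol
T = (88.969)(0.63763)/0.08206 = 691.3 K

T ≈ 691.3 K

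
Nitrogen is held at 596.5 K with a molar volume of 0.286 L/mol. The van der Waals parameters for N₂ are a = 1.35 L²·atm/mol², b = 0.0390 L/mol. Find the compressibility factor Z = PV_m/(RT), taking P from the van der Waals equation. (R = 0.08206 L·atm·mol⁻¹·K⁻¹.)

Z ≈ 1.061

P = RT/(V_m − b) − a/V_m² = (0.08206)(596.5)/(0.286 − 0.0390) − 1.35/(0.286)²
  = 48.949/0.24700 − 16.504 = 198.17 − 16.504 = 181.67 atm
Z = PV_m/(RT) = (181.67)(0.286)/((0.08206)(596.5)) = 51.958/48.949 = 1.061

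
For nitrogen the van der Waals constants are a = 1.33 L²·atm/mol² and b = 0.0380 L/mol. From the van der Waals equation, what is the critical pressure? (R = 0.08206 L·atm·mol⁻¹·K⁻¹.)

P_c ≈ 34.11 atm

For a van der Waals gas, P_c = a/(27b²).
P_c = 1.33/(27×(0.0380)²) = 1.33/0.038988 = 34.11 atm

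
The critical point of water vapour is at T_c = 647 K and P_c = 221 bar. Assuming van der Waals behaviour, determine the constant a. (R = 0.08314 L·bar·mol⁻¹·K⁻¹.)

From T_c = 8a/(27Rb) and P_c = a/(27b²): a = 27 R² T_c²/(64 P_c).
a = 27×(0.08314)²×(647)²/(64×221) = 78125/14144 = 5.524 L²·bar/mol²

a ≈ 5.524 L²·bar/mol²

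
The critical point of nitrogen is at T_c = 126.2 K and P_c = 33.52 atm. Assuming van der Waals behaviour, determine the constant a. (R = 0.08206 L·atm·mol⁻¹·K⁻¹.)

From T_c = 8a/(27Rb) and P_c = a/(27b²): a = 27 R² T_c²/(64 P_c).
a = 27×(0.08206)²×(126.2)²/(64×33.52) = 2895.6/2145.3 = 1.350 L²·atm/mol²

a ≈ 1.350 L²·atm/mol²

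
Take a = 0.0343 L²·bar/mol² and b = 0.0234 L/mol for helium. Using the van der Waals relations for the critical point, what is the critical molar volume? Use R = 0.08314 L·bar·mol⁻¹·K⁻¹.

For a van der Waals gas, V_m,c = 3b.
V_m,c = 3×0.0234 = 0.07020 L/mol

V_m,c ≈ 0.07020 L/mol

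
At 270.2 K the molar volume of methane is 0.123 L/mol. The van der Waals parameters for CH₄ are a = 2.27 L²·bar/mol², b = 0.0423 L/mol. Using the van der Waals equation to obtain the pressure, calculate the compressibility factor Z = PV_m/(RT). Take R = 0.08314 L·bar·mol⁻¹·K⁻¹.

P = RT/(V_m − b) − a/V_m² = (0.08314)(270.2)/(0.123 − 0.0423) − 2.27/(0.123)²
  = 22.464/0.080700 − 150.04 = 278.36 − 150.04 = 128.32 bar
Z = PV_m/(RT) = (128.32)(0.123)/((0.08314)(270.2)) = 15.783/22.464 = 0.7026

Z ≈ 0.7026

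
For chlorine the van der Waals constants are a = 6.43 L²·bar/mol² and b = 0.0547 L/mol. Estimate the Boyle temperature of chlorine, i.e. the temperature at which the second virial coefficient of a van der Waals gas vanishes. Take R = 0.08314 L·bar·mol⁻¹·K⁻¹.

For a van der Waals gas the second virial coefficient B₂ = b − a/(RT) vanishes at T_B = a/(Rb).
T_B = 6.43/(0.08314×0.0547) = 6.43/0.0045478 = 1414 K

T_B ≈ 1414 K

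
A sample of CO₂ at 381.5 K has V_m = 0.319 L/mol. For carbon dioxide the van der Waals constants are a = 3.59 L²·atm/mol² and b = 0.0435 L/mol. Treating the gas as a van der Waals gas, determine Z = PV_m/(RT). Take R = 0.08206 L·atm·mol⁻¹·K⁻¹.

Z ≈ 0.7984

P = RT/(V_m − b) − a/V_m² = (0.08206)(381.5)/(0.319 − 0.0435) − 3.59/(0.319)²
  = 31.306/0.27550 − 35.279 = 113.63 − 35.279 = 78.35 atm
Z = PV_m/(RT) = (78.35)(0.319)/((0.08206)(381.5)) = 24.994/31.306 = 0.7984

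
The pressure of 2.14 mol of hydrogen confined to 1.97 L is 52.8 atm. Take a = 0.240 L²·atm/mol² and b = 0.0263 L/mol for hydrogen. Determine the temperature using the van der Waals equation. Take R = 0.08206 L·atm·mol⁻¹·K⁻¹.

T ≈ 578.5 K

T = (P + a n²/V²)(V − nb)/(nR)
P + a n²/V² = 52.8 + (0.240)(2.14)²/(1.97)² = 53.083 atm
V − nb = 1.97 − (2.14)(0.0263) = 1.9137 L
T = (53.083)(1.9137)/((2.14)(0.08206)) = 578.5 K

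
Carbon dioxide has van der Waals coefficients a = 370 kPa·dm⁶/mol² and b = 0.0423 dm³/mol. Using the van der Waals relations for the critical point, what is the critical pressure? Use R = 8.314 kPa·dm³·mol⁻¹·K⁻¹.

For a van der Waals gas, P_c = a/(27b²).
P_c = 370/(27×(0.0423)²) = 370/0.048311 = 7659 kPa

P_c ≈ 7659 kPa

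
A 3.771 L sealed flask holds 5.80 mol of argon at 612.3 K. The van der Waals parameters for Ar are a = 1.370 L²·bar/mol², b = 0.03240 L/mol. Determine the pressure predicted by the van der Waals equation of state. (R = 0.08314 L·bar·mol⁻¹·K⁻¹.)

P ≈ 79.16 bar

P = nRT/(V − nb) − a n²/V²
nRT/(V − nb) = (5.80)(0.08314)(612.3)/(3.771 − 5.80×0.03240) = 295.26/3.5831 = 82.404 bar
a n²/V² = (1.370)(5.80)²/(3.771)² = 3.2409 bar
P = 82.404 − 3.2409 = 79.16 bar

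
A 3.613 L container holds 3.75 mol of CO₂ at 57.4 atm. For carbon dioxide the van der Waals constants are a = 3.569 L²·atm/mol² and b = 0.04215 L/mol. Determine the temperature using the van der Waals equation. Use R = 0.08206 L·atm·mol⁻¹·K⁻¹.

T = (P + a n²/V²)(V − nb)/(nR)
P + a n²/V² = 57.4 + (3.569)(3.75)²/(3.613)² = 61.245 atm
V − nb = 3.613 − (3.75)(0.04215) = 3.4549 L
T = (61.245)(3.4549)/((3.75)(0.08206)) = 687.6 K

T ≈ 687.6 K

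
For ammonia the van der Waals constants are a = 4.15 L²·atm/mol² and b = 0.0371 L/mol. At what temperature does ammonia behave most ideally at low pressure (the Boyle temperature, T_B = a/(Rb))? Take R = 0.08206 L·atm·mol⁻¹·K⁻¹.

T_B ≈ 1363 K

For a van der Waals gas the second virial coefficient B₂ = b − a/(RT) vanishes at T_B = a/(Rb).
T_B = 4.15/(0.08206×0.0371) = 4.15/0.0030444 = 1363 K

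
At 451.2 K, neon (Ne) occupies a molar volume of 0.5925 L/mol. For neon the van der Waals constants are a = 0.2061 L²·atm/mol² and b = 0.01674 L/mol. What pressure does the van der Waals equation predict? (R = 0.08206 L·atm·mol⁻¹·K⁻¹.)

P ≈ 63.72 atm

P = RT/(V_m − b) − a/V_m²
RT/(V_m − b) = (0.08206)(451.2)/(0.5925 − 0.01674) = 37.025/0.57576 = 64.306 atm
a/V_m² = 0.2061/(0.5925)² = 0.58709 atm
P = 64.306 − 0.58709 = 63.72 atm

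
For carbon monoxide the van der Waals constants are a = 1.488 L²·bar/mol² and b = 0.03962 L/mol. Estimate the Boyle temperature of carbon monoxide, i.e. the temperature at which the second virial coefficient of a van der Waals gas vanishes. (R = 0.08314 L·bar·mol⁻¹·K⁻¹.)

T_B ≈ 451.7 K

For a van der Waals gas the second virial coefficient B₂ = b − a/(RT) vanishes at T_B = a/(Rb).
T_B = 1.488/(0.08314×0.03962) = 1.488/0.0032940 = 451.7 K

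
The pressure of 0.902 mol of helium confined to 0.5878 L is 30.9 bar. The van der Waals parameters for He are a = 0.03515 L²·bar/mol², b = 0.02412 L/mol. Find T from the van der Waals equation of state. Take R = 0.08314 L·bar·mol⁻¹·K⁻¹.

T ≈ 233.9 K

T = (P + a n²/V²)(V − nb)/(nR)
P + a n²/V² = 30.9 + (0.03515)(0.902)²/(0.5878)² = 30.983 bar
V − nb = 0.5878 − (0.902)(0.02412) = 0.56604 L
T = (30.983)(0.56604)/((0.902)(0.08314)) = 233.9 K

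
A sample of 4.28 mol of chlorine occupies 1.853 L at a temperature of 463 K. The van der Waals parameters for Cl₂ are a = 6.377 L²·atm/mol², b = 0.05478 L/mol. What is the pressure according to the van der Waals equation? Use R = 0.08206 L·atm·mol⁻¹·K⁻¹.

P ≈ 66.45 atm

P = nRT/(V − nb) − a n²/V²
nRT/(V − nb) = (4.28)(0.08206)(463)/(1.853 − 4.28×0.05478) = 162.61/1.6185 = 100.47 atm
a n²/V² = (6.377)(4.28)²/(1.853)² = 34.021 atm
P = 100.47 − 34.021 = 66.45 atm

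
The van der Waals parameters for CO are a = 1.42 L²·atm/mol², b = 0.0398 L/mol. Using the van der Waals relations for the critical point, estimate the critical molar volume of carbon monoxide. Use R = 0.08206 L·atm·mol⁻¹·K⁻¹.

V_m,c ≈ 0.1194 L/mol

For a van der Waals gas, V_m,c = 3b.
V_m,c = 3×0.0398 = 0.1194 L/mol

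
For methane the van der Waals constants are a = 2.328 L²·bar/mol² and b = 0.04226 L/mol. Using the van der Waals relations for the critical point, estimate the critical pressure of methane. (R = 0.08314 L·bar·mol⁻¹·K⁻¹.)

For a van der Waals gas, P_c = a/(27b²).
P_c = 2.328/(27×(0.04226)²) = 2.328/0.048220 = 48.28 bar

P_c ≈ 48.28 bar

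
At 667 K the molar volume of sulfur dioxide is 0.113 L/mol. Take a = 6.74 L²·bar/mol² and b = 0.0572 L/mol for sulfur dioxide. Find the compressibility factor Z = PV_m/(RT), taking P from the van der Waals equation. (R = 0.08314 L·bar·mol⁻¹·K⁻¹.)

Z ≈ 0.9495

P = RT/(V_m − b) − a/V_m² = (0.08314)(667)/(0.113 − 0.0572) − 6.74/(0.113)²
  = 55.454/0.055800 − 527.84 = 993.80 − 527.84 = 465.96 bar
Z = PV_m/(RT) = (465.96)(0.113)/((0.08314)(667)) = 52.653/55.454 = 0.9495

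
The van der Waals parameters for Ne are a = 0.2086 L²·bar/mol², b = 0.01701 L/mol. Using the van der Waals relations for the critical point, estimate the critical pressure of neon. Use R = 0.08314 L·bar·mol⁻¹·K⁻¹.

P_c ≈ 26.70 bar

For a van der Waals gas, P_c = a/(27b²).
P_c = 0.2086/(27×(0.01701)²) = 0.2086/0.0078122 = 26.70 bar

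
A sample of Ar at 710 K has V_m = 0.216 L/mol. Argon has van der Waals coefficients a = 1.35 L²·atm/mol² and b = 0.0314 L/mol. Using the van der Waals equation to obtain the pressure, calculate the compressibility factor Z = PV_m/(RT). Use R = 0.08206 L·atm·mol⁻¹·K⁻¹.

P = RT/(V_m − b) − a/V_m² = (0.08206)(710)/(0.216 − 0.0314) − 1.35/(0.216)²
  = 58.263/0.18460 − 28.935 = 315.62 − 28.935 = 286.69 atm
Z = PV_m/(RT) = (286.69)(0.216)/((0.08206)(710)) = 61.925/58.263 = 1.063

Z ≈ 1.063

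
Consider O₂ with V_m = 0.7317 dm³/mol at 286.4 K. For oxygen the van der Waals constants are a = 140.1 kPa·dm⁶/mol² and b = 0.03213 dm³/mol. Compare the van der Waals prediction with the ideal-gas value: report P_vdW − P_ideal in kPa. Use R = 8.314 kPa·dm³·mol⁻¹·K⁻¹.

Ideal: P_ideal = RT/V_m = (8.314)(286.4)/0.7317 = 3254.24 kPa
vdW: P = RT/(V_m − b) − a/V_m² = 2381.13/0.699570 − 140.1/0.535385 = 3403.71 − 261.681 = 3142.03 kPa
ΔP = 3142.03 − 3254.24 = -112.2 kPa

ΔP ≈ -112.2 kPa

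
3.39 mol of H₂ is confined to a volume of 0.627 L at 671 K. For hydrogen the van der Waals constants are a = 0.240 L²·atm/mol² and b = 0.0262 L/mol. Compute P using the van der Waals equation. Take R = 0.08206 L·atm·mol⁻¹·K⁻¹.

P ≈ 339.8 atm

P = nRT/(V − nb) − a n²/V²
nRT/(V − nb) = (3.39)(0.08206)(671)/(0.627 − 3.39×0.0262) = 186.66/0.53818 = 346.84 atm
a n²/V² = (0.240)(3.39)²/(0.627)² = 7.0158 atm
P = 346.84 − 7.0158 = 339.8 atm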